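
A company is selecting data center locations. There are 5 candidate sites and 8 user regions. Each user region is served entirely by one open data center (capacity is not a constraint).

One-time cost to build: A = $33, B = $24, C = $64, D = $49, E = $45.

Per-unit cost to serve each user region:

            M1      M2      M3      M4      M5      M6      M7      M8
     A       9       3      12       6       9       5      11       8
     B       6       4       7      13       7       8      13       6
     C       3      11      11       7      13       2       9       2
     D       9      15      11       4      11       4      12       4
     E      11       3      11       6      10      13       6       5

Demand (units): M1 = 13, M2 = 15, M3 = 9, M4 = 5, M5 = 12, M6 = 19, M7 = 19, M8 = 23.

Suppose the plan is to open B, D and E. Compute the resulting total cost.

Total cost: 690

Each user region is assigned to its cheapest site among the open ones.
{B, D, E}: M1→B 6·13=78, M2→E 3·15=45, M3→B 7·9=63, M4→D 4·5=20, M5→B 7·12=84, M6→D 4·19=76, M7→E 6·19=114, M8→D 4·23=92. Service 572; fixed 118; total 690.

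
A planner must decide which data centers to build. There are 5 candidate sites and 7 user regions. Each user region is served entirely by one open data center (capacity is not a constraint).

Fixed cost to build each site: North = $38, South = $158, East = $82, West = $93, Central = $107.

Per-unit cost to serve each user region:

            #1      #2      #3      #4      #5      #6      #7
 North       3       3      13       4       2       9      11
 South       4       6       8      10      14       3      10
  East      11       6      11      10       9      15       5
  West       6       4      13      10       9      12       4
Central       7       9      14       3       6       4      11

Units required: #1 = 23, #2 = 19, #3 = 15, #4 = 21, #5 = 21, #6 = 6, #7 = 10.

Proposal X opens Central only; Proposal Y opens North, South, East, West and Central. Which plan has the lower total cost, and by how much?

Proposal Y is cheaper by 85.

Proposal X: {Central}: #1→Central 7·23=161, #2→Central 9·19=171, #3→Central 14·15=210, #4→Central 3·21=63, #5→Central 6·21=126, #6→Central 4·6=24, #7→Central 11·10=110. Service 865; fixed 107; total 972.
Proposal Y: {North, South, East, West, Central}: #1→North 3·23=69, #2→North 3·19=57, #3→South 8·15=120, #4→Central 3·21=63, #5→North 2·21=42, #6→South 3·6=18, #7→West 4·10=40. Service 409; fixed 478; total 887.
Difference: |972 − 887| = 85.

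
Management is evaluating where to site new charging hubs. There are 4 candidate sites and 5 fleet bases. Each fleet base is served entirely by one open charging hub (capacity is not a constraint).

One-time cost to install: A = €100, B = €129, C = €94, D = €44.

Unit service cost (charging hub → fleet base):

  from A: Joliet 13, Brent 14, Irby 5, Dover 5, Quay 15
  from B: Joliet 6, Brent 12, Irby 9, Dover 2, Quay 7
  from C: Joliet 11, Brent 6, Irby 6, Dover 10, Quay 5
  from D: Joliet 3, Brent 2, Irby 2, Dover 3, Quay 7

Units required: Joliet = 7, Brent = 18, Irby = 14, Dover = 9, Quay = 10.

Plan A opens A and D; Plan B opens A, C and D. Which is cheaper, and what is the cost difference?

Plan A is cheaper by 74.

Plan A: {A, D}: Joliet→D 3·7=21, Brent→D 2·18=36, Irby→D 2·14=28, Dover→D 3·9=27, Quay→D 7·10=70. Service 182; fixed 144; total 326.
Plan B: {A, C, D}: Joliet→D 3·7=21, Brent→D 2·18=36, Irby→D 2·14=28, Dover→D 3·9=27, Quay→C 5·10=50. Service 162; fixed 238; total 400.
Difference: |326 − 400| = 74.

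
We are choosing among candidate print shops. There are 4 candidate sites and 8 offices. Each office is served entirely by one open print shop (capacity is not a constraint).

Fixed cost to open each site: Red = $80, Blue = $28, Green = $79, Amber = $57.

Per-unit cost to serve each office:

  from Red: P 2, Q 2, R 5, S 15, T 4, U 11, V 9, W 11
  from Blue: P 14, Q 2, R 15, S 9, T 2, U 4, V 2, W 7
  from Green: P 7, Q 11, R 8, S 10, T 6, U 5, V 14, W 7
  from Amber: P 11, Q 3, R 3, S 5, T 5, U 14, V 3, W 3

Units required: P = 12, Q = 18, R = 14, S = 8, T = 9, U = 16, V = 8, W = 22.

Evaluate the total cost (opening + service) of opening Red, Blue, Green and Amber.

Total cost: 550

Each office is assigned to its cheapest site among the open ones.
{Red, Blue, Green, Amber}: P→Red 2·12=24, Q→Red 2·18=36, R→Amber 3·14=42, S→Amber 5·8=40, T→Blue 2·9=18, U→Blue 4·16=64, V→Blue 2·8=16, W→Amber 3·22=66. Service 306; fixed 244; total 550.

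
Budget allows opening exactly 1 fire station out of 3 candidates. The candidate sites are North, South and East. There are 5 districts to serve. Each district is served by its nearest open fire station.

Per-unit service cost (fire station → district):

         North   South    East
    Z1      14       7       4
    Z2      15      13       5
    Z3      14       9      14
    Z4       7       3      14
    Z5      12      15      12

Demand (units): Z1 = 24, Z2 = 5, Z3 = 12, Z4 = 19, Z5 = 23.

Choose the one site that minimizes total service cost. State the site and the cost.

With exactly 1 open, each district uses its cheapest among the chosen.
{South}: Z1→South 7·24=168, Z2→South 13·5=65, Z3→South 9·12=108, Z4→South 3·19=57, Z5→South 15·23=345. Service cost 743.
{East}: service cost 831
{North}: service cost 988
Among all 3 size-1 choices, {South} is lowest.

Choose South only; total service cost 743.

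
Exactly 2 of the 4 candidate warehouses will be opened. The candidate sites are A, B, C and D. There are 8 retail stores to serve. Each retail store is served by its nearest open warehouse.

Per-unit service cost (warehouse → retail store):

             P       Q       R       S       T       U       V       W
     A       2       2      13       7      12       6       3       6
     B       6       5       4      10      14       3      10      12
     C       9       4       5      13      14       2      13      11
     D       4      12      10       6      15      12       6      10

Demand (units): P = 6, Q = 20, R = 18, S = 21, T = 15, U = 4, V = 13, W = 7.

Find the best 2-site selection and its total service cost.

With exactly 2 open, each retail store uses its cheapest among the chosen.
{A, B}: P→A 2·6=12, Q→A 2·20=40, R→B 4·18=72, S→A 7·21=147, T→A 12·15=180, U→B 3·4=12, V→A 3·13=39, W→A 6·7=42. Service cost 544.
{A, C}: service cost 558
{A, D}: service cost 643
Among all 6 size-2 choices, {A, B} is lowest.

Choose A and B; total service cost 544.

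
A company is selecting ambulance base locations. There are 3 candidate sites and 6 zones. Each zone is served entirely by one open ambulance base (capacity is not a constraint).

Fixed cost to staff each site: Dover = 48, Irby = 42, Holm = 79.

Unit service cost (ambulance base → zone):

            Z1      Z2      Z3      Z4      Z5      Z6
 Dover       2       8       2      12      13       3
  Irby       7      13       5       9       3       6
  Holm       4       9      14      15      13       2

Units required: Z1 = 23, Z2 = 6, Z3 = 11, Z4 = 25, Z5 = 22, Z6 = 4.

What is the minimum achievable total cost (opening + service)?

Minimum total cost: 509

For any fixed open set, each zone goes to its cheapest open site; total = fixed + service.
{Dover, Irby}: Z1→Dover 2·23=46, Z2→Dover 8·6=48, Z3→Dover 2·11=22, Z4→Irby 9·25=225, Z5→Irby 3·22=66, Z6→Dover 3·4=12. Service 419; fixed 90; total 509.
{Dover, Irby, Holm}: service 415 + fixed 169 = 584
{Irby, Holm}: service 500 + fixed 121 = 621
{Irby}: Z1→Irby 7·23=161, Z2→Irby 13·6=78, Z3→Irby 5·11=55, Z4→Irby 9·25=225, Z5→Irby 3·22=66, Z6→Irby 6·4=24. Service 609; fixed 42; total 651.
(All 7 nonempty subsets were checked; Dover and Irby is lowest.)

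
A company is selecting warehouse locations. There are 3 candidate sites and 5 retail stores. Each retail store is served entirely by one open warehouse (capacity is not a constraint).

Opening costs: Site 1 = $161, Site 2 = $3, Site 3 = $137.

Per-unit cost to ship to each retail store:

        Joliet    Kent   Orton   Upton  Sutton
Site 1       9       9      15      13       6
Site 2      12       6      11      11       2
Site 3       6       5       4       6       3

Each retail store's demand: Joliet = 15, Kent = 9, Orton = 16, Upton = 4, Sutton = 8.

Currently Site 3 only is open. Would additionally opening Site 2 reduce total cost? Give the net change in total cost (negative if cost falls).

Yes — net change −5 (cost falls by 5).

Current service cost with {Site 3}: 247.
Adding Site 2: each retail store re-picks its cheapest; new service cost 239, saving 8.
Extra fixed cost: 3. Net change = 3 − 8 = -5.
(Totals: 384 → 379.)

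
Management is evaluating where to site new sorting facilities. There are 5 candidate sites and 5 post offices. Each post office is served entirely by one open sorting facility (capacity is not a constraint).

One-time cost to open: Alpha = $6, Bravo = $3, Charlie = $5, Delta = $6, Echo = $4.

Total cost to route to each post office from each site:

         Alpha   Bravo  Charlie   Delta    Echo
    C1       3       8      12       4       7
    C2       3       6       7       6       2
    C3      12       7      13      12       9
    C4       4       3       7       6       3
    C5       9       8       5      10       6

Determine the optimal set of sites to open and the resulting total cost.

Open Echo only; minimum total cost 31.

For any fixed open set, each post office goes to its cheapest open site; total = fixed + service.
{Echo}: C1→Echo 7, C2→Echo 2, C3→Echo 9, C4→Echo 3, C5→Echo 6. Service 27; fixed 4; total 31.
{Bravo, Echo}: C1→Echo 7, C2→Echo 2, C3→Bravo 7, C4→Bravo 3, C5→Echo 6. Service 25; fixed 7; total 32.
{Alpha, Bravo}: service 24 + fixed 9 = 33
{Alpha, Bravo, Charlie, Delta, Echo}: C1→Alpha 3, C2→Echo 2, C3→Bravo 7, C4→Bravo 3, C5→Charlie 5. Service 20; fixed 24; total 44.
No other subset beats 31.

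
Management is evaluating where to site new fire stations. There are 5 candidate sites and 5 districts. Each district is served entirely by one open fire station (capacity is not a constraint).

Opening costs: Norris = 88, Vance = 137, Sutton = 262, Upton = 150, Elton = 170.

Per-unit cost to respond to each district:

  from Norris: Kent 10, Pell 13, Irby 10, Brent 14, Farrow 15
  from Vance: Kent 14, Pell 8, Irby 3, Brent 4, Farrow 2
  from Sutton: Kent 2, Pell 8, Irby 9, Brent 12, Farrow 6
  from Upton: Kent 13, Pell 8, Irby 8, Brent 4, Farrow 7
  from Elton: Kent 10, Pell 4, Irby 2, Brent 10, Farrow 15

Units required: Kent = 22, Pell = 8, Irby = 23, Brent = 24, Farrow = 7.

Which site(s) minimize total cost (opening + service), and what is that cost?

Open Vance and Sutton; minimum total cost 686.

For any fixed open set, each district goes to its cheapest open site; total = fixed + service.
{Vance, Sutton}: Kent→Sutton 2·22=44, Pell→Vance 8·8=64, Irby→Vance 3·23=69, Brent→Vance 4·24=96, Farrow→Vance 2·7=14. Service 287; fixed 399; total 686.
{Norris, Vance}: service 463 + fixed 225 = 688
{Vance}: Kent→Vance 14·22=308, Pell→Vance 8·8=64, Irby→Vance 3·23=69, Brent→Vance 4·24=96, Farrow→Vance 2·7=14. Service 551; fixed 137; total 688.
{Norris, Vance, Sutton, Upton, Elton}: Kent→Sutton 2·22=44, Pell→Elton 4·8=32, Irby→Elton 2·23=46, Brent→Vance 4·24=96, Farrow→Vance 2·7=14. Service 232; fixed 807; total 1039.
No other subset beats 686.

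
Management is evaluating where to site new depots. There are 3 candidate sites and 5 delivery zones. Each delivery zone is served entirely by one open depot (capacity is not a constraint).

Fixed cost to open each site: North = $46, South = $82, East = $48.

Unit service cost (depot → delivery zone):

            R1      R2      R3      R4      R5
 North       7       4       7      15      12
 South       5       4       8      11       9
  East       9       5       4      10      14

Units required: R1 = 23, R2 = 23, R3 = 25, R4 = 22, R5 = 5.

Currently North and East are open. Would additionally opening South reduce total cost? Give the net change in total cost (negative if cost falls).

Current service cost with {North, East}: 633.
Adding South: each delivery zone re-picks its cheapest; new service cost 572, saving 61.
Extra fixed cost: 82. Net change = 82 − 61 = 21.
(Totals: 727 → 748.)

No — net change +21 (cost rises by 21).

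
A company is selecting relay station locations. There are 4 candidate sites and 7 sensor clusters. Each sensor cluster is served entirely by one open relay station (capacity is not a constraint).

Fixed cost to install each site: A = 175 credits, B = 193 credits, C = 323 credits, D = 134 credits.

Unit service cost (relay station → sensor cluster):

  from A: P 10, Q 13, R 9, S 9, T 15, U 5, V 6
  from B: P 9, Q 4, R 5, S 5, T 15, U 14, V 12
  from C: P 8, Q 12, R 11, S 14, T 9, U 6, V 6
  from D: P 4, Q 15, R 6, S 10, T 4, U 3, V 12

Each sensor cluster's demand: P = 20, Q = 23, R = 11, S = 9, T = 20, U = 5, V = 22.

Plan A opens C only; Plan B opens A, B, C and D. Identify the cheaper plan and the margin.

Plan B is cheaper by 24.

Plan A: {C}: P→C 8·20=160, Q→C 12·23=276, R→C 11·11=121, S→C 14·9=126, T→C 9·20=180, U→C 6·5=30, V→C 6·22=132. Service 1025; fixed 323; total 1348.
Plan B: {A, B, C, D}: P→D 4·20=80, Q→B 4·23=92, R→B 5·11=55, S→B 5·9=45, T→D 4·20=80, U→D 3·5=15, V→A 6·22=132. Service 499; fixed 825; total 1324.
Difference: |1348 − 1324| = 24.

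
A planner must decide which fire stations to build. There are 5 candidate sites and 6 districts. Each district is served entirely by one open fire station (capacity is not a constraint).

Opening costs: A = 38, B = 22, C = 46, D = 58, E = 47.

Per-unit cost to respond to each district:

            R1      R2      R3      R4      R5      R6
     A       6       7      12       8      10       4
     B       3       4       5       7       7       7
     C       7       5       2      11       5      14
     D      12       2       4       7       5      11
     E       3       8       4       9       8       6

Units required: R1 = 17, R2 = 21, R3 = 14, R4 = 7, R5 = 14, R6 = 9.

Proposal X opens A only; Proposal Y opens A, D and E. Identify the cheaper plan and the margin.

Proposal X: {A}: R1→A 6·17=102, R2→A 7·21=147, R3→A 12·14=168, R4→A 8·7=56, R5→A 10·14=140, R6→A 4·9=36. Service 649; fixed 38; total 687.
Proposal Y: {A, D, E}: R1→E 3·17=51, R2→D 2·21=42, R3→D 4·14=56, R4→D 7·7=49, R5→D 5·14=70, R6→A 4·9=36. Service 304; fixed 143; total 447.
Difference: |687 − 447| = 240.

Proposal Y is cheaper by 240.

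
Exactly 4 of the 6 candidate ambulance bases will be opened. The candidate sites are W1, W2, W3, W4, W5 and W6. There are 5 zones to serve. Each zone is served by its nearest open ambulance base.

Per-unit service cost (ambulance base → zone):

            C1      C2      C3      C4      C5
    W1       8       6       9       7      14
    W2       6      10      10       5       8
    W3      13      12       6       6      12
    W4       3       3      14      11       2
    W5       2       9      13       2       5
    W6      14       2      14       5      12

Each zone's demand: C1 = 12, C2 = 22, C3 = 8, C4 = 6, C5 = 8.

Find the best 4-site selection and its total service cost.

Choose W3, W4, W5 and W6; total service cost 144.

With exactly 4 open, each zone uses its cheapest among the chosen.
{W3, W4, W5, W6}: C1→W5 2·12=24, C2→W6 2·22=44, C3→W3 6·8=48, C4→W5 2·6=12, C5→W4 2·8=16. Service cost 144.
{W1, W3, W4, W5}: service cost 166
{W2, W3, W4, W5}: service cost 166
Among all 15 size-4 choices, {W3, W4, W5, W6} is lowest.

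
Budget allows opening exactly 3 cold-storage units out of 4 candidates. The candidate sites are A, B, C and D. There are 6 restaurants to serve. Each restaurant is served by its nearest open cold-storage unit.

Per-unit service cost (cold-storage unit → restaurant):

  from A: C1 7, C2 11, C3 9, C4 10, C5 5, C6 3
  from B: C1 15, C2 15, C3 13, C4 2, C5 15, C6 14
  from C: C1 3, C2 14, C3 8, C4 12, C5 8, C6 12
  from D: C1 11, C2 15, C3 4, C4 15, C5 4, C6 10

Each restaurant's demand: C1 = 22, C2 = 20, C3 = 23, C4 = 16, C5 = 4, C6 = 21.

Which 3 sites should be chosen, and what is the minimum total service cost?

With exactly 3 open, each restaurant uses its cheapest among the chosen.
{A, B, D}: C1→A 7·22=154, C2→A 11·20=220, C3→D 4·23=92, C4→B 2·16=32, C5→D 4·4=16, C6→A 3·21=63. Service cost 577.
{A, B, C}: service cost 585
{A, C, D}: service cost 617
Among all 4 size-3 choices, {A, B, D} is lowest.

Choose A, B and D; total service cost 577.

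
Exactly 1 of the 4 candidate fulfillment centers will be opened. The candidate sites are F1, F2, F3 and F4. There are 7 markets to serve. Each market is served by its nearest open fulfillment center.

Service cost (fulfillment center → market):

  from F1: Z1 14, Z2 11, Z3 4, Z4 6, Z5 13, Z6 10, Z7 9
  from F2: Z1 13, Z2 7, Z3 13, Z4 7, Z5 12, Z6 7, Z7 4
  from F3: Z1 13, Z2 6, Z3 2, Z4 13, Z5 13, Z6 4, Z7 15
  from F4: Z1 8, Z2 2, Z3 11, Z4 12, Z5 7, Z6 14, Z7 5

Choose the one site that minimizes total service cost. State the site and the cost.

With exactly 1 open, each market uses its cheapest among the chosen.
{F4}: Z1→F4 8, Z2→F4 2, Z3→F4 11, Z4→F4 12, Z5→F4 7, Z6→F4 14, Z7→F4 5. Service cost 59.
{F2}: service cost 63
{F3}: service cost 66
Among all 4 size-1 choices, {F4} is lowest.

Choose F4 only; total service cost 59.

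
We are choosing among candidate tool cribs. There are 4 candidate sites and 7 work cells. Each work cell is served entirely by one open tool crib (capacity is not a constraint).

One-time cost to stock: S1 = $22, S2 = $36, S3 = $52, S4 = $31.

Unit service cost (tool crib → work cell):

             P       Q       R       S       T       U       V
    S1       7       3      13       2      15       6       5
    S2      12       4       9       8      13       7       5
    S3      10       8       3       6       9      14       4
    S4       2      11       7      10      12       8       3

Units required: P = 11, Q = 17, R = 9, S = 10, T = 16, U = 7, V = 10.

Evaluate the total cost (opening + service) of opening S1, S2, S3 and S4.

Each work cell is assigned to its cheapest site among the open ones.
{S1, S2, S3, S4}: P→S4 2·11=22, Q→S1 3·17=51, R→S3 3·9=27, S→S1 2·10=20, T→S3 9·16=144, U→S1 6·7=42, V→S4 3·10=30. Service 336; fixed 141; total 477.

Total cost: 477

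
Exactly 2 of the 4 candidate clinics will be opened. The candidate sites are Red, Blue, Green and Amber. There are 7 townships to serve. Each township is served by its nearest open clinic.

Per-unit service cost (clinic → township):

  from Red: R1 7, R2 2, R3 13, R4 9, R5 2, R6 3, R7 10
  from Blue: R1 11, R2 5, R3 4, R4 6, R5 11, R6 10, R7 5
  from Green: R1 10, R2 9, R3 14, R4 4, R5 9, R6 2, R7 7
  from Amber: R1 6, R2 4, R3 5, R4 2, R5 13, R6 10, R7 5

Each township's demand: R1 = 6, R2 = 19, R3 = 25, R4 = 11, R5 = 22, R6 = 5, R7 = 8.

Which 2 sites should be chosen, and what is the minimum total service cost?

Choose Red and Amber; total service cost 320.

With exactly 2 open, each township uses its cheapest among the chosen.
{Red, Amber}: R1→Amber 6·6=36, R2→Red 2·19=38, R3→Amber 5·25=125, R4→Amber 2·11=22, R5→Red 2·22=44, R6→Red 3·5=15, R7→Amber 5·8=40. Service cost 320.
{Red, Blue}: service cost 345
{Green, Amber}: service cost 507
Among all 6 size-2 choices, {Red, Amber} is lowest.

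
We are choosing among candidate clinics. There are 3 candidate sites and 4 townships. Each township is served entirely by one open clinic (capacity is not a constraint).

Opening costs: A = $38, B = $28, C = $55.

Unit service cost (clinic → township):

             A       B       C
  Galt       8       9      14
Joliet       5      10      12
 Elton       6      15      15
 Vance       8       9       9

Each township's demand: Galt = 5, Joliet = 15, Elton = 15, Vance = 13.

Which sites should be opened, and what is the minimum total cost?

For any fixed open set, each township goes to its cheapest open site; total = fixed + service.
{A}: Galt→A 8·5=40, Joliet→A 5·15=75, Elton→A 6·15=90, Vance→A 8·13=104. Service 309; fixed 38; total 347.
{A, B}: service 309 + fixed 66 = 375
{A, C}: Galt→A 8·5=40, Joliet→A 5·15=75, Elton→A 6·15=90, Vance→A 8·13=104. Service 309; fixed 93; total 402.
{A, B, C}: service 309 + fixed 121 = 430
No other subset beats 347.

Open A only; minimum total cost 347.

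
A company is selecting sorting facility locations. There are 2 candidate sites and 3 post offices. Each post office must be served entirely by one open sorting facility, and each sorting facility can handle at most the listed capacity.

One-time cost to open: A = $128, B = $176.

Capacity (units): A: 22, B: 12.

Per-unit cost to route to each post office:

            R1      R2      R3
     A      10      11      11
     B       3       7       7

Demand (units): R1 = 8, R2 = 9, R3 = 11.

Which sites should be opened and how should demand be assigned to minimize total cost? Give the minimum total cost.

Minimum total cost: 548

Open {A, B}: R1→B 3·8=24, R2→A 11·9=99, R3→A 11·11=121.
Loads: A carries 20/22, B carries 8/12. Service 244; fixed 304; total 548.
Next best feasible plan costs 560.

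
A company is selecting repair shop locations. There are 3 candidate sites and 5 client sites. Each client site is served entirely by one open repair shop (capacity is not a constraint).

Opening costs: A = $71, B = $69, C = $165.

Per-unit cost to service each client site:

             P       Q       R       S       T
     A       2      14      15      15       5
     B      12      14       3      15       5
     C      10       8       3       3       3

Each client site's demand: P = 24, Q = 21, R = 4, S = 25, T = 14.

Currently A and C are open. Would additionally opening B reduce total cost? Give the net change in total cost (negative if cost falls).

No — net change +69 (cost rises by 69).

Current service cost with {A, C}: 345.
Adding B: each client site re-picks its cheapest; new service cost 345, saving 0.
Extra fixed cost: 69. Net change = 69 − 0 = 69.
(Totals: 581 → 650.)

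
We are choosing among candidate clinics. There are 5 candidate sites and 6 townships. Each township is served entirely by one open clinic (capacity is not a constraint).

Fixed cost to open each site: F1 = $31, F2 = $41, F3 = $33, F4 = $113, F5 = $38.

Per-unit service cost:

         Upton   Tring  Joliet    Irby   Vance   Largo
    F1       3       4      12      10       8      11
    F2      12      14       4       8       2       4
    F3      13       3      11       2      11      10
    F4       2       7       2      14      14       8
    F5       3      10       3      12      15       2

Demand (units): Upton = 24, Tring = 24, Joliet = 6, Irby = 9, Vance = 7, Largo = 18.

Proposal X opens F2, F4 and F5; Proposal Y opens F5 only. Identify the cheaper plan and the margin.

Proposal X is cheaper by 75.

Proposal X: {F2, F4, F5}: Upton→F4 2·24=48, Tring→F4 7·24=168, Joliet→F4 2·6=12, Irby→F2 8·9=72, Vance→F2 2·7=14, Largo→F5 2·18=36. Service 350; fixed 192; total 542.
Proposal Y: {F5}: Upton→F5 3·24=72, Tring→F5 10·24=240, Joliet→F5 3·6=18, Irby→F5 12·9=108, Vance→F5 15·7=105, Largo→F5 2·18=36. Service 579; fixed 38; total 617.
Difference: |542 − 617| = 75.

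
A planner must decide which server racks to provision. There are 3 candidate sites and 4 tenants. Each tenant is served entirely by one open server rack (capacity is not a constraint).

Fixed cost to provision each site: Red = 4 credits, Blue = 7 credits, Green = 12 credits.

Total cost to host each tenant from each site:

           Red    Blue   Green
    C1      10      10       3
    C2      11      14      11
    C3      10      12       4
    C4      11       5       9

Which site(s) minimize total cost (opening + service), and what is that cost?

Open Green only; minimum total cost 39.

For any fixed open set, each tenant goes to its cheapest open site; total = fixed + service.
{Green}: C1→Green 3, C2→Green 11, C3→Green 4, C4→Green 9. Service 27; fixed 12; total 39.
{Blue, Green}: service 23 + fixed 19 = 42
{Red, Green}: service 27 + fixed 16 = 43
{Red, Blue, Green}: service 23 + fixed 23 = 46
No other subset beats 39.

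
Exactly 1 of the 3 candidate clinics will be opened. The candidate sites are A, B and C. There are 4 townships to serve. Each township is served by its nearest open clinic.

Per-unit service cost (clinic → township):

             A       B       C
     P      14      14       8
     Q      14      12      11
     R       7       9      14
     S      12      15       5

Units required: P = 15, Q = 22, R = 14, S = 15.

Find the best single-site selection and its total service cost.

Choose C only; total service cost 633.

With exactly 1 open, each township uses its cheapest among the chosen.
{C}: P→C 8·15=120, Q→C 11·22=242, R→C 14·14=196, S→C 5·15=75. Service cost 633.
{A}: service cost 796
{B}: service cost 825
Among all 3 size-1 choices, {C} is lowest.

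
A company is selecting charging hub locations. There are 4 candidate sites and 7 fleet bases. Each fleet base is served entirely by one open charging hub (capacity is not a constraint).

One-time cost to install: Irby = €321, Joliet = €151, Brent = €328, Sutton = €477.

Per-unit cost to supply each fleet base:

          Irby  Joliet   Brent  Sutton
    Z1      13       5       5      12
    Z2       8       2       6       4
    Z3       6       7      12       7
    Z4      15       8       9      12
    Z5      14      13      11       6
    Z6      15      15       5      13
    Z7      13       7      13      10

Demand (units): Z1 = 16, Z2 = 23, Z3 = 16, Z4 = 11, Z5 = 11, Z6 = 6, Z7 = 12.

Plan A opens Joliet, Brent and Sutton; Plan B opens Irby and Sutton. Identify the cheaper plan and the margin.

Plan A: {Joliet, Brent, Sutton}: Z1→Joliet 5·16=80, Z2→Joliet 2·23=46, Z3→Joliet 7·16=112, Z4→Joliet 8·11=88, Z5→Sutton 6·11=66, Z6→Brent 5·6=30, Z7→Joliet 7·12=84. Service 506; fixed 956; total 1462.
Plan B: {Irby, Sutton}: Z1→Sutton 12·16=192, Z2→Sutton 4·23=92, Z3→Irby 6·16=96, Z4→Sutton 12·11=132, Z5→Sutton 6·11=66, Z6→Sutton 13·6=78, Z7→Sutton 10·12=120. Service 776; fixed 798; total 1574.
Difference: |1462 − 1574| = 112.

Plan A is cheaper by 112.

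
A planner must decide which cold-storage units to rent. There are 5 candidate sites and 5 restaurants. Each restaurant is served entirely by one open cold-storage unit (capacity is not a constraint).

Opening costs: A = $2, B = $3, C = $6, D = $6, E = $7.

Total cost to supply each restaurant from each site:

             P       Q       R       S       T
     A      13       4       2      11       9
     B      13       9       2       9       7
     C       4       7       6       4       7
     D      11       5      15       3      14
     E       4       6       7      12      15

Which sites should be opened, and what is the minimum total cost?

For any fixed open set, each restaurant goes to its cheapest open site; total = fixed + service.
{A, C}: P→C 4, Q→A 4, R→A 2, S→C 4, T→C 7. Service 21; fixed 8; total 29.
{A, B, C}: P→C 4, Q→A 4, R→A 2, S→C 4, T→B 7. Service 21; fixed 11; total 32.
{B, C}: service 24 + fixed 9 = 33
{A, B, C, D, E}: P→C 4, Q→A 4, R→A 2, S→D 3, T→B 7. Service 20; fixed 24; total 44.
No other subset beats 29.

Open A and C; minimum total cost 29.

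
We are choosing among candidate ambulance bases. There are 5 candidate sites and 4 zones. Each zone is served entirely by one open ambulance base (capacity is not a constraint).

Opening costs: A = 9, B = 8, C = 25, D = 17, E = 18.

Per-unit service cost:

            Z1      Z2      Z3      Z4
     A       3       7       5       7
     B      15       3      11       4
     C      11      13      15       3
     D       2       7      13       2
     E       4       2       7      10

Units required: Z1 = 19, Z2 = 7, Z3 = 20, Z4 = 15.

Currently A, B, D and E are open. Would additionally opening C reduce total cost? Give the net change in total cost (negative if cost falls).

Current service cost with {A, B, D, E}: 182.
Adding C: each zone re-picks its cheapest; new service cost 182, saving 0.
Extra fixed cost: 25. Net change = 25 − 0 = 25.
(Totals: 234 → 259.)

No — net change +25 (cost rises by 25).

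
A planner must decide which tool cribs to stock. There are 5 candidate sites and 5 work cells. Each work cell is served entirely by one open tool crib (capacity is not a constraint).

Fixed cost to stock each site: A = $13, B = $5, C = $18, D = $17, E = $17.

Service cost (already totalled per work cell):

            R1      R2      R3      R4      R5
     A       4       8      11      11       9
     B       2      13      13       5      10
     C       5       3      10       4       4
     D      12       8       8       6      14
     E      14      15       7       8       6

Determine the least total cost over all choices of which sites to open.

Minimum total cost: 44

For any fixed open set, each work cell goes to its cheapest open site; total = fixed + service.
{C}: R1→C 5, R2→C 3, R3→C 10, R4→C 4, R5→C 4. Service 26; fixed 18; total 44.
{B, C}: R1→B 2, R2→C 3, R3→C 10, R4→C 4, R5→C 4. Service 23; fixed 23; total 46.
{B}: R1→B 2, R2→B 13, R3→B 13, R4→B 5, R5→B 10. Service 43; fixed 5; total 48.
{A, B, C, D, E}: R1→B 2, R2→C 3, R3→E 7, R4→C 4, R5→C 4. Service 20; fixed 70; total 90.
No other subset beats 44.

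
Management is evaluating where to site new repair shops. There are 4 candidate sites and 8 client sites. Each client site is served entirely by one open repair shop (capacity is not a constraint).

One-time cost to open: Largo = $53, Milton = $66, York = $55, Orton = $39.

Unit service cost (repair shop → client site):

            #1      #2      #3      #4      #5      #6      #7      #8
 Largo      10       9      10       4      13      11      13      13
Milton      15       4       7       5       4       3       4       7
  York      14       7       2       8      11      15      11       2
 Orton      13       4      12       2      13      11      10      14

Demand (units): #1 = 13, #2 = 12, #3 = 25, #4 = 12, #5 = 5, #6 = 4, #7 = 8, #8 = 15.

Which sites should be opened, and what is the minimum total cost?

For any fixed open set, each client site goes to its cheapest open site; total = fixed + service.
{Largo, Milton, York}: #1→Largo 10·13=130, #2→Milton 4·12=48, #3→York 2·25=50, #4→Largo 4·12=48, #5→Milton 4·5=20, #6→Milton 3·4=12, #7→Milton 4·8=32, #8→York 2·15=30. Service 370; fixed 174; total 544.
{Milton, York, Orton}: #1→Orton 13·13=169, #2→Milton 4·12=48, #3→York 2·25=50, #4→Orton 2·12=24, #5→Milton 4·5=20, #6→Milton 3·4=12, #7→Milton 4·8=32, #8→York 2·15=30. Service 385; fixed 160; total 545.
{Milton, York}: #1→York 14·13=182, #2→Milton 4·12=48, #3→York 2·25=50, #4→Milton 5·12=60, #5→Milton 4·5=20, #6→Milton 3·4=12, #7→Milton 4·8=32, #8→York 2·15=30. Service 434; fixed 121; total 555.
{Largo, Milton, York, Orton}: service 346 + fixed 213 = 559
No other subset beats 544.

Open Largo, Milton and York; minimum total cost 544.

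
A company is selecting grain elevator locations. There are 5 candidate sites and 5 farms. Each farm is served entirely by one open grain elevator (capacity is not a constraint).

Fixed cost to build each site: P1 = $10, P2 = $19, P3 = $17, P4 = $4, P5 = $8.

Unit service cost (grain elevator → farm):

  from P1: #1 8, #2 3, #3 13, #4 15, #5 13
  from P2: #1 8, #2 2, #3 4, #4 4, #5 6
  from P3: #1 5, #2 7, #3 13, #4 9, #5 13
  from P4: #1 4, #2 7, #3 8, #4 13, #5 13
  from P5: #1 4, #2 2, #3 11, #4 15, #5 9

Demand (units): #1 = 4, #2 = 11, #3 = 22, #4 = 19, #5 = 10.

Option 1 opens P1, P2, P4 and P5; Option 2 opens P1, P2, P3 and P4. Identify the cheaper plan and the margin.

Option 1 is cheaper by 9.

Option 1: {P1, P2, P4, P5}: #1→P4 4·4=16, #2→P2 2·11=22, #3→P2 4·22=88, #4→P2 4·19=76, #5→P2 6·10=60. Service 262; fixed 41; total 303.
Option 2: {P1, P2, P3, P4}: #1→P4 4·4=16, #2→P2 2·11=22, #3→P2 4·22=88, #4→P2 4·19=76, #5→P2 6·10=60. Service 262; fixed 50; total 312.
Difference: |303 − 312| = 9.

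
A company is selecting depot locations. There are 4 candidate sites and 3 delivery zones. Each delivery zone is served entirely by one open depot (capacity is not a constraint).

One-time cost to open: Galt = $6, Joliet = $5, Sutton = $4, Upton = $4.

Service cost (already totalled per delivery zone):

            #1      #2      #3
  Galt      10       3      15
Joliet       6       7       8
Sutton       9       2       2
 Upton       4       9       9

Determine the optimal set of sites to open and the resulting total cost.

For any fixed open set, each delivery zone goes to its cheapest open site; total = fixed + service.
{Sutton, Upton}: #1→Upton 4, #2→Sutton 2, #3→Sutton 2. Service 8; fixed 8; total 16.
{Sutton}: #1→Sutton 9, #2→Sutton 2, #3→Sutton 2. Service 13; fixed 4; total 17.
{Joliet, Sutton}: service 10 + fixed 9 = 19
{Galt, Joliet, Sutton, Upton}: #1→Upton 4, #2→Sutton 2, #3→Sutton 2. Service 8; fixed 19; total 27.
No other subset beats 16.

Open Sutton and Upton; minimum total cost 16.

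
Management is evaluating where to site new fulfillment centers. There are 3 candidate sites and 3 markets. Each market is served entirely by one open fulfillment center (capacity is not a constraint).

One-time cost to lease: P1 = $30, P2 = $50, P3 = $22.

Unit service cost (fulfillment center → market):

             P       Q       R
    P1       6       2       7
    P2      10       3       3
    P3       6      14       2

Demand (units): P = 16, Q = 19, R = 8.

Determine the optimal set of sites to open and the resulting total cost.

Open P1 and P3; minimum total cost 202.

For any fixed open set, each market goes to its cheapest open site; total = fixed + service.
{P1, P3}: P→P1 6·16=96, Q→P1 2·19=38, R→P3 2·8=16. Service 150; fixed 52; total 202.
{P1}: service 190 + fixed 30 = 220
{P1, P2}: service 158 + fixed 80 = 238
{P1, P2, P3}: service 150 + fixed 102 = 252
(All 7 nonempty subsets were checked; P1 and P3 is lowest.)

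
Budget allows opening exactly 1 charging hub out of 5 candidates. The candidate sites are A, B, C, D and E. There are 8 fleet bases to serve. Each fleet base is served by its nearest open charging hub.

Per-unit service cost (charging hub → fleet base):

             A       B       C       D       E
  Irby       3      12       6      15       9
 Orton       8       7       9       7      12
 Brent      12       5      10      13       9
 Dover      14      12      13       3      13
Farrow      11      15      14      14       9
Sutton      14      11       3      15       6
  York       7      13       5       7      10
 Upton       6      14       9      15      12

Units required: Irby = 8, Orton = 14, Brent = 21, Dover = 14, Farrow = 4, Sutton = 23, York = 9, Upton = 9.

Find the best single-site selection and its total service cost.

With exactly 1 open, each fleet base uses its cheapest among the chosen.
{C}: Irby→C 6·8=48, Orton→C 9·14=126, Brent→C 10·21=210, Dover→C 13·14=182, Farrow→C 14·4=56, Sutton→C 3·23=69, York→C 5·9=45, Upton→C 9·9=81. Service cost 817.
{E}: service cost 983
{B}: service cost 1023
Among all 5 size-1 choices, {C} is lowest.

Choose C only; total service cost 817.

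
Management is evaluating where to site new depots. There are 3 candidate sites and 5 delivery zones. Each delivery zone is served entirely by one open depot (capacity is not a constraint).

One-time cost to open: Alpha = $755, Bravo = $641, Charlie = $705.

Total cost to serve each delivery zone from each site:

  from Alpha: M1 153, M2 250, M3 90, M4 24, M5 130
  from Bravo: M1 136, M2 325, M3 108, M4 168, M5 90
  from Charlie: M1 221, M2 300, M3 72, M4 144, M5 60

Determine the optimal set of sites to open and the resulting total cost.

Open Alpha only; minimum total cost 1402.

For any fixed open set, each delivery zone goes to its cheapest open site; total = fixed + service.
{Alpha}: M1→Alpha 153, M2→Alpha 250, M3→Alpha 90, M4→Alpha 24, M5→Alpha 130. Service 647; fixed 755; total 1402.
{Bravo}: service 827 + fixed 641 = 1468
{Charlie}: service 797 + fixed 705 = 1502
{Alpha, Bravo, Charlie}: M1→Bravo 136, M2→Alpha 250, M3→Charlie 72, M4→Alpha 24, M5→Charlie 60. Service 542; fixed 2101; total 2643.
No other subset beats 1402.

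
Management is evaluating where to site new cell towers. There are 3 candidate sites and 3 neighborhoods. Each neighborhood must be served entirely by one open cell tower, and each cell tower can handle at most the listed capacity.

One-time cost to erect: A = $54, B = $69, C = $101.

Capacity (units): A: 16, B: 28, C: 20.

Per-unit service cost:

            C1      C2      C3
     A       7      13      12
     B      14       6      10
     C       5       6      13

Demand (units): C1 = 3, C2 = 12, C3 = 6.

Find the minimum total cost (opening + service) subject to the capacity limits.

Minimum total cost: 243

Open {B}: C1→B 14·3=42, C2→B 6·12=72, C3→B 10·6=60.
Loads: B carries 21/28. Service 174; fixed 69; total 243.
Next best feasible plan costs 276.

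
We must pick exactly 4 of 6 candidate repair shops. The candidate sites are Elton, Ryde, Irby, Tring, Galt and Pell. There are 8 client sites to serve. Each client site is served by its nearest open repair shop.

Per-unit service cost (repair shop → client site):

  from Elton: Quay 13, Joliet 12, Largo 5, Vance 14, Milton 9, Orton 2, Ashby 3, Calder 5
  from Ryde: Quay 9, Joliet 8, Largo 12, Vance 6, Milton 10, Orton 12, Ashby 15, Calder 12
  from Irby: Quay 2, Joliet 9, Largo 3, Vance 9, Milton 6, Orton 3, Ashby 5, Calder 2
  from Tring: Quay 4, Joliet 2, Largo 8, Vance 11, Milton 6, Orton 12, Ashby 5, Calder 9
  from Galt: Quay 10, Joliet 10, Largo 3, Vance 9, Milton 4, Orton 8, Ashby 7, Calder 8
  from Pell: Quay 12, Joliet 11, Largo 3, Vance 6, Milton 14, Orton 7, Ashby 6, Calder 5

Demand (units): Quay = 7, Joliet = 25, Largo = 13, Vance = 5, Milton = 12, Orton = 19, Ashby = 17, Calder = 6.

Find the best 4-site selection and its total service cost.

With exactly 4 open, each client site uses its cheapest among the chosen.
{Elton, Irby, Tring, Galt}: Quay→Irby 2·7=14, Joliet→Tring 2·25=50, Largo→Irby 3·13=39, Vance→Irby 9·5=45, Milton→Galt 4·12=48, Orton→Elton 2·19=38, Ashby→Elton 3·17=51, Calder→Irby 2·6=12. Service cost 297.
{Elton, Ryde, Irby, Tring}: service cost 306
{Elton, Irby, Tring, Pell}: service cost 306
Among all 15 size-4 choices, {Elton, Irby, Tring, Galt} is lowest.

Choose Elton, Irby, Tring and Galt; total service cost 297.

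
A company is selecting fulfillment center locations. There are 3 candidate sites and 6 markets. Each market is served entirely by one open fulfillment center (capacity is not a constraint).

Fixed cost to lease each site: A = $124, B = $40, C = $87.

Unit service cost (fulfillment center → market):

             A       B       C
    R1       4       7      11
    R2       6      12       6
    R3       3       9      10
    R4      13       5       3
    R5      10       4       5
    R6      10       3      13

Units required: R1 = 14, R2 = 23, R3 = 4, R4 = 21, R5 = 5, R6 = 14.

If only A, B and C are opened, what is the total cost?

Each market is assigned to its cheapest site among the open ones.
{A, B, C}: R1→A 4·14=56, R2→A 6·23=138, R3→A 3·4=12, R4→C 3·21=63, R5→B 4·5=20, R6→B 3·14=42. Service 331; fixed 251; total 582.

Total cost: 582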